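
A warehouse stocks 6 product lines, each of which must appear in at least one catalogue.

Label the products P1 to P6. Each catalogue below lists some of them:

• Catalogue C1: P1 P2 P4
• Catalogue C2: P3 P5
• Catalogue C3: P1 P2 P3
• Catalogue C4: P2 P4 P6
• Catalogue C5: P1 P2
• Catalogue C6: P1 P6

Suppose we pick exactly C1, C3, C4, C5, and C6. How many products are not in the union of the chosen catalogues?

Union of C1, C3, C4, C5, C6 = {P1, P2, P3, P4, P6}.
Not covered: P5 — 1 product.

1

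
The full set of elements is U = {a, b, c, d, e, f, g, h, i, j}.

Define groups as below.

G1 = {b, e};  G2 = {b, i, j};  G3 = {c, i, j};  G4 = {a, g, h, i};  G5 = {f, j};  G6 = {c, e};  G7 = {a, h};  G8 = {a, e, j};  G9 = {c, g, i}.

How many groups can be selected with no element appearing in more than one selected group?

G1, G5, G7, G9 are pairwise disjoint (G1={b,e}; G5={f,j}; G7={a,h}; G9={c,g,i}).
Every remaining group overlaps one of these, and no 5 of the listed groups are pairwise disjoint, so 4 is the maximum.

4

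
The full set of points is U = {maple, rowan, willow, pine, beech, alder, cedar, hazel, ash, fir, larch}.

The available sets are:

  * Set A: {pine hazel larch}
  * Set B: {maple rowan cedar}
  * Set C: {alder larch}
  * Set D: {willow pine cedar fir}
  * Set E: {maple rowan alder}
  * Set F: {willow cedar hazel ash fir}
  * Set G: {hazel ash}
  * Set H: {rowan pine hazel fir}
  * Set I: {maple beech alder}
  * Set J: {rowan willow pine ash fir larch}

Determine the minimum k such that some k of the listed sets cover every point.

3

F, I, and J cover everything between them: the union {maple, rowan, willow, pine, beech, alder, cedar, hazel, ash, fir, larch} is all of U.
Only I contains beech, so I is forced; the remaining 8 points need at least 2 more sets (each remaining set adds at most 6) — so at least 3 sets are needed, and 3 is optimal.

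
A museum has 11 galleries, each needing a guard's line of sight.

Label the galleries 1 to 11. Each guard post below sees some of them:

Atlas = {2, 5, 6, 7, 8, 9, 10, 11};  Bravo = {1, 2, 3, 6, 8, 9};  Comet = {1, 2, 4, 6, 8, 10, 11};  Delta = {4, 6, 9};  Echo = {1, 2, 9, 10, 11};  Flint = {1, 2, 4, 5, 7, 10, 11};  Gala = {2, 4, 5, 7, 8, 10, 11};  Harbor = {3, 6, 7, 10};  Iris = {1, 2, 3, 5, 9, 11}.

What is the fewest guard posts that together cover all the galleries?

2

Take {Bravo, Flint}. Their union is {1, 2, 3, 4, 5, 6, 7, 8, 9, 10, 11}, which is all 11 galleries.
No single guard post has all 11 galleries (the largest, Atlas, has 8), so 2 is optimal.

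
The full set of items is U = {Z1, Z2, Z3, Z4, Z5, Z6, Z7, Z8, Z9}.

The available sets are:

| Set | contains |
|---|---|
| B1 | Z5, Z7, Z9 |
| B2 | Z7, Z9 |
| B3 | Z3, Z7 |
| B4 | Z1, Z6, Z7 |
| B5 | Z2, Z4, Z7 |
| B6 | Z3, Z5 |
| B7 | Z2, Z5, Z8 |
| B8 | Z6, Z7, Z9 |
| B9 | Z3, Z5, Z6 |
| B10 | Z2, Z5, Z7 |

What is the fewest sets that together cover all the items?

5

B1, B4, B5, B6, and B7 cover everything between them: the union {Z1, Z2, Z3, Z4, Z5, Z6, Z7, Z8, Z9} is all of U.
No 4 of the 10 sets cover everything (all 210 combinations miss at least one item), so 5 is optimal.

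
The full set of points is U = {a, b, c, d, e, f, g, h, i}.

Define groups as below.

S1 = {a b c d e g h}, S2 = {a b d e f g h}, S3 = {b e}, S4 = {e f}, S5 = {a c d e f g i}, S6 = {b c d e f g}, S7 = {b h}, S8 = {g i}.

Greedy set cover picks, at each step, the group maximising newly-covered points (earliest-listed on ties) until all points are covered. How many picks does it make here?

2

Greedy: pick S1 (covers 7 new) → pick S5 (covers 2 new). Total picks: 2.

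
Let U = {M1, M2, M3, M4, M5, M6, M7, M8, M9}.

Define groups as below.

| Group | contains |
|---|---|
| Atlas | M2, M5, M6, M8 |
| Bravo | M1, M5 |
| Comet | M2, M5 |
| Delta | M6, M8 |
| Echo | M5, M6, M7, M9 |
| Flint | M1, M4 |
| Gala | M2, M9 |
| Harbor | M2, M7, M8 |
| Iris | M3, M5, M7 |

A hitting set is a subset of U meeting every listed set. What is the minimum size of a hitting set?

4

Take H = {M1, M5, M8, M9}. Each listed group contains at least one of these, so H is a hitting set of size 4.
The groups Delta, Flint, Gala, Iris are pairwise disjoint, so any hitting set needs a separate point for each — at least 4. Hence 4 is optimal.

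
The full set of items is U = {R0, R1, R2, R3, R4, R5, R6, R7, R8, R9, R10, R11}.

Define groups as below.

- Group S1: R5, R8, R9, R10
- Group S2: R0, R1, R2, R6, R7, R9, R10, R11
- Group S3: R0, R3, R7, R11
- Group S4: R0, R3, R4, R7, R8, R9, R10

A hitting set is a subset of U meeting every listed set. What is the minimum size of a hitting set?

The 2 items {R5, R7} hit every group.
The groups S1, S3 are pairwise disjoint, so any hitting set needs a separate item for each — at least 2. Hence 2 is optimal.

2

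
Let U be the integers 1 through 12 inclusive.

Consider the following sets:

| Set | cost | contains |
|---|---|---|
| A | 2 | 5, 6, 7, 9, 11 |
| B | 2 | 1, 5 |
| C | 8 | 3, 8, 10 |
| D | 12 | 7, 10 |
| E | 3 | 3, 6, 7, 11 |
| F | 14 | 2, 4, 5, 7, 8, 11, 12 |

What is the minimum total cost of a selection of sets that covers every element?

A, B, C, F together cover every element (A ∪ B ∪ C ∪ F = {1, 2, 3, 4, 5, 6, 7, 8, 9, 10, 11, 12}); total cost 2 + 2 + 8 + 14 = 26.
No covering selection has total cost below 26.

26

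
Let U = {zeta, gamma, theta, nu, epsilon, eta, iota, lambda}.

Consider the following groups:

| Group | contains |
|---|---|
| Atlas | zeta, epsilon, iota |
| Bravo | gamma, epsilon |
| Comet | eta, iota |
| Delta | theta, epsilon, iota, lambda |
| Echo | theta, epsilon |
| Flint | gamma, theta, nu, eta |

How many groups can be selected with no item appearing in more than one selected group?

Comet, Echo are pairwise disjoint (Comet={eta,iota}; Echo={theta,epsilon}).
Every remaining group overlaps one of these, and no 3 of the listed groups are pairwise disjoint, so 2 is the maximum.

2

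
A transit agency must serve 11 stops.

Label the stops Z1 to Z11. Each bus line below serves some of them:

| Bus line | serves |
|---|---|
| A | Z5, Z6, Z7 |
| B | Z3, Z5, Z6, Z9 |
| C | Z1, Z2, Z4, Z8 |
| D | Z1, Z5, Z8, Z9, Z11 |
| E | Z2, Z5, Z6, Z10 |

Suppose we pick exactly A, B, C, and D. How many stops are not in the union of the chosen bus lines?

1

Union of A, B, C, D = {Z1, Z2, Z3, Z4, Z5, Z6, Z7, Z8, Z9, Z11}.
Not covered: Z10 — 1 stop.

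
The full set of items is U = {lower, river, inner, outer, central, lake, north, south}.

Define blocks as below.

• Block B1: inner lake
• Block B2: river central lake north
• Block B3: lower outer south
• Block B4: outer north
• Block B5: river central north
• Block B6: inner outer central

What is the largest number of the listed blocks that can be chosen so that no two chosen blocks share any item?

B1, B3, B5 are pairwise disjoint (B1={inner,lake}; B3={lower,outer,south}; B5={river,central,north}).
Every remaining block overlaps one of these, and no 4 of the listed blocks are pairwise disjoint, so 3 is the maximum.

3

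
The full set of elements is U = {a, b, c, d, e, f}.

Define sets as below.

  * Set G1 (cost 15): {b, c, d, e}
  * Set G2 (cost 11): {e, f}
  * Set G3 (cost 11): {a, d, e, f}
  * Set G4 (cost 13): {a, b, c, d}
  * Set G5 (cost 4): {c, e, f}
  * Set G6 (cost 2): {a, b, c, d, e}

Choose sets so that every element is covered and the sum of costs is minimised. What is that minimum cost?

6

G5, G6 together cover every element (G5 ∪ G6 = {a, b, c, d, e, f}); total cost 4 + 2 = 6.
No covering selection has total cost below 6.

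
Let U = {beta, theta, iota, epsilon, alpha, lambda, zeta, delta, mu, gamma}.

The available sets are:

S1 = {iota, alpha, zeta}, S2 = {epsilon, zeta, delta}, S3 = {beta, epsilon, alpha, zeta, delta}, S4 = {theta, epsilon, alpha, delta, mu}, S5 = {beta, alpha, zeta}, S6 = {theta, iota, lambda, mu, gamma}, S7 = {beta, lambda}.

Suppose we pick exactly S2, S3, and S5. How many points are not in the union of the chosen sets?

Union of S2, S3, S5 = {beta, epsilon, alpha, zeta, delta}.
Not covered: theta, iota, lambda, mu, gamma — 5 points.

5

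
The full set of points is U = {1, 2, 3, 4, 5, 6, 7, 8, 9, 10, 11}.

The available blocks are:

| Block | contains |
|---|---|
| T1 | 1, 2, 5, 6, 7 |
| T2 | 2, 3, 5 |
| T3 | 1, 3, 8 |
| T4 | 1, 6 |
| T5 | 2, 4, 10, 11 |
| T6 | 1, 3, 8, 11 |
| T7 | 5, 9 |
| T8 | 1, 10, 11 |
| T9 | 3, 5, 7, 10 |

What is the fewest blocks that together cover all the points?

4

T1, T3, T5, and T7 cover everything between them: the union {1, 2, 3, 4, 5, 6, 7, 8, 9, 10, 11} is all of U.
Only T7 contains 9, so T7 is forced; the remaining 9 points need at least 3 more blocks (each remaining block adds at most 4) — so at least 4 blocks are needed, and 4 is optimal.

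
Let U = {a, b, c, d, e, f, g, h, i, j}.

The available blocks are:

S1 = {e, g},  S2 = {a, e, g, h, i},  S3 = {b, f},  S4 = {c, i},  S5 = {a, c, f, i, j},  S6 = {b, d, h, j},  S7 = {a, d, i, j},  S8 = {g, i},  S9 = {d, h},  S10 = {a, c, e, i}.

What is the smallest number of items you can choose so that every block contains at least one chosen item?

4

Take T = {d, e, f, i}. Each listed block contains at least one of these, so T is a hitting set of size 4.
The blocks S1, S3, S4, S9 are pairwise disjoint, so any hitting set needs a separate item for each — at least 4. Hence 4 is optimal.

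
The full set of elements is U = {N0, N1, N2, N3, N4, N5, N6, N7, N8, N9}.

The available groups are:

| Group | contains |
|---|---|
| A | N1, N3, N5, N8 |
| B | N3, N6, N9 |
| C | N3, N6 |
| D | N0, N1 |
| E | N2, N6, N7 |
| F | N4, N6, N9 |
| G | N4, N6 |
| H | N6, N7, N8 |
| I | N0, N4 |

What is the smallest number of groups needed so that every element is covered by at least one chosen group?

4

A and E and F and I together: A ∪ E ∪ F ∪ I = {N0, N1, N2, N3, N4, N5, N6, N7, N8, N9} — every element is covered.
No 3 of the 9 groups cover everything (all 84 combinations miss at least one element), so 4 is optimal.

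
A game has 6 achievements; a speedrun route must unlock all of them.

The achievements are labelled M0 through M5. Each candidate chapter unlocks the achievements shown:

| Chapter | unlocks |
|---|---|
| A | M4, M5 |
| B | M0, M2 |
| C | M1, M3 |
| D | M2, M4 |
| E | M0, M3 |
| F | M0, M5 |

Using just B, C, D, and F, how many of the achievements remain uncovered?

Union of B, C, D, F = {M0, M1, M2, M3, M4, M5} — that's every achievement, so 0 are uncovered.

0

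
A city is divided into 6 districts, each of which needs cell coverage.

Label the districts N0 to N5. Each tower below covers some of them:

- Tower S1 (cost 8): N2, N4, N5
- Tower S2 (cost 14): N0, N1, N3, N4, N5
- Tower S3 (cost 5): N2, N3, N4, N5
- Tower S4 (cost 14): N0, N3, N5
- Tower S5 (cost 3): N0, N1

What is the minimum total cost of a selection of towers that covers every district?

8

S3, S5 together cover every district (S3 ∪ S5 = {N0, N1, N2, N3, N4, N5}); total cost 5 + 3 = 8.
No covering selection has total cost below 8.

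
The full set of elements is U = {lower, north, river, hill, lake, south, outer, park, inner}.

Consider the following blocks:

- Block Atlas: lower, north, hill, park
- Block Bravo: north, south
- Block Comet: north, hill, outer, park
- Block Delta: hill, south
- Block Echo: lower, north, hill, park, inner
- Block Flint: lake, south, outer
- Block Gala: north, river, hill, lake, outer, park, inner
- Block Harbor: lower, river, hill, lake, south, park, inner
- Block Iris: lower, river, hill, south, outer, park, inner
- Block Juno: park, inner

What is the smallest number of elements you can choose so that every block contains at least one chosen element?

Take H = {south, park}. Each listed block contains at least one of these, so H is a hitting set of size 2.
The blocks Bravo, Juno are pairwise disjoint, so any hitting set needs a separate element for each — at least 2. Hence 2 is optimal.

2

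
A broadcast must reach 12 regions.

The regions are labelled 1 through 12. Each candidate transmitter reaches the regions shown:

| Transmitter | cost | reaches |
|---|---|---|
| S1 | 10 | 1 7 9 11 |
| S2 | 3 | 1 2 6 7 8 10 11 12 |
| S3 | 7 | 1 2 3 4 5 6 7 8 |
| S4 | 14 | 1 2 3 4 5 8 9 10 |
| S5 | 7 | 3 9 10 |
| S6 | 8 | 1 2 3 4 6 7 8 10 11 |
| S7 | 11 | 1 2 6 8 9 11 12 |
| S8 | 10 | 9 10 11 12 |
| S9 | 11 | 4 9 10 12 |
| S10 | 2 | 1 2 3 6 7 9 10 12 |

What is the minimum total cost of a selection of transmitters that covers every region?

S2, S3, S10 together cover every region (S2 ∪ S3 ∪ S10 = {1, 2, 3, 4, 5, 6, 7, 8, 9, 10, 11, 12}); total cost 3 + 7 + 2 = 12.
No covering selection has total cost below 12.

12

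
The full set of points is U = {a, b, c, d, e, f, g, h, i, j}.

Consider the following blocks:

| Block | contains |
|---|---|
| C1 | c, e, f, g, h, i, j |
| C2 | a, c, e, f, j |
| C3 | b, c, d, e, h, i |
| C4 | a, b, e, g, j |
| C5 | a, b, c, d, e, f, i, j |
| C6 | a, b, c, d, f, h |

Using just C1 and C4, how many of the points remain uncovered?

Union of C1, C4 = {a, b, c, e, f, g, h, i, j}.
Not covered: d — 1 point.

1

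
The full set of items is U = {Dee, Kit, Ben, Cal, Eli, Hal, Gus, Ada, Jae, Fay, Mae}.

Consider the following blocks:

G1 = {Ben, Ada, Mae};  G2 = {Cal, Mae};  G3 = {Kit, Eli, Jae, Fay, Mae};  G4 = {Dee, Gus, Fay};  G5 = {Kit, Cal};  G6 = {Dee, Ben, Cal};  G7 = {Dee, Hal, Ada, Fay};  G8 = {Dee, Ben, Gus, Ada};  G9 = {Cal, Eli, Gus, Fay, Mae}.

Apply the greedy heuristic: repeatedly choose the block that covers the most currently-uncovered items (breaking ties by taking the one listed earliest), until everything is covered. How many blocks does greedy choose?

4

Greedy: pick G3 (covers 5 new) → pick G8 (covers 4 new) → pick G2 (covers 1 new) → pick G7 (covers 1 new). Total picks: 4.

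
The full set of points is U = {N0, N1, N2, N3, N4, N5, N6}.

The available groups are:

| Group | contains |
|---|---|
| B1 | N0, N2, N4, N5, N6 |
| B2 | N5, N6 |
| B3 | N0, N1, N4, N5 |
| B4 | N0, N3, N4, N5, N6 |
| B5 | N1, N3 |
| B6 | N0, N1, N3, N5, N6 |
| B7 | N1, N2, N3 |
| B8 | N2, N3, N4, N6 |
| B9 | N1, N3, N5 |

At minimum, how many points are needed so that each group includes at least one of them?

Take H = {N3, N5}. Each listed group contains at least one of these, so H is a hitting set of size 2.
The groups B2, B5 are pairwise disjoint, so any hitting set needs a separate point for each — at least 2. Hence 2 is optimal.

2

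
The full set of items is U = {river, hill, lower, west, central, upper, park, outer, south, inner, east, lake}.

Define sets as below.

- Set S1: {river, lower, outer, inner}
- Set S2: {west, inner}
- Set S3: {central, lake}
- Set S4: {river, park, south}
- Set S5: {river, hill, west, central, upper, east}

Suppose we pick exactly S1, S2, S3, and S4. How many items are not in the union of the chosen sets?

3

Union of S1, S2, S3, S4 = {river, lower, west, central, park, outer, south, inner, lake}.
Not covered: hill, upper, east — 3 items.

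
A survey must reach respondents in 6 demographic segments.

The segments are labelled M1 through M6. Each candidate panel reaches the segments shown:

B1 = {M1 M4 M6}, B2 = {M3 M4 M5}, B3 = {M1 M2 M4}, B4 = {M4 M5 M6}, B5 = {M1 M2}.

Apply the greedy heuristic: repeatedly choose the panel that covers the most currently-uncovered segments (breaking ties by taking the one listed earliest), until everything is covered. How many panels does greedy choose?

Greedy: pick B1 (covers 3 new) → pick B2 (covers 2 new) → pick B3 (covers 1 new). Total picks: 3.

3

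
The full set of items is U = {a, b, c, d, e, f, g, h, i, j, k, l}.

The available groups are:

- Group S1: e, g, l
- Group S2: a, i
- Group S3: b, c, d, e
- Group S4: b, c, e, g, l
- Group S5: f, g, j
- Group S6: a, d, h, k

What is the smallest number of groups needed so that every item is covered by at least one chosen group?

Take {S2, S4, S5, S6}. Their union is {a, b, c, d, e, f, g, h, i, j, k, l}, which is all 12 items.
Only S5 contains f, so S5 is forced; the remaining 9 items need at least 3 more groups (each remaining group adds at most 4) — so at least 4 groups are needed, and 4 is optimal.

4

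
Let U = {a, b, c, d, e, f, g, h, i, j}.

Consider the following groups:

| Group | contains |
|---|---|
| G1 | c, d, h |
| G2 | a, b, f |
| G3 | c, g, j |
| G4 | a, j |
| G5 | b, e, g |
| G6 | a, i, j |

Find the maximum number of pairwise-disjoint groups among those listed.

3

G1, G4, G5 are pairwise disjoint (G1={c,d,h}; G4={a,j}; G5={b,e,g}).
Every remaining group overlaps one of these, and no 4 of the listed groups are pairwise disjoint, so 3 is the maximum.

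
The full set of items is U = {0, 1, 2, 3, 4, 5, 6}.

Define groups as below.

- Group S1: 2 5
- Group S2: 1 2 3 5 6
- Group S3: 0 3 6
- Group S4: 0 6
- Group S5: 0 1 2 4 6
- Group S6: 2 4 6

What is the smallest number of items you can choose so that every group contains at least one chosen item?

The 2 items {2, 6} hit every group.
The groups S1, S3 are pairwise disjoint, so any hitting set needs a separate item for each — at least 2. Hence 2 is optimal.

2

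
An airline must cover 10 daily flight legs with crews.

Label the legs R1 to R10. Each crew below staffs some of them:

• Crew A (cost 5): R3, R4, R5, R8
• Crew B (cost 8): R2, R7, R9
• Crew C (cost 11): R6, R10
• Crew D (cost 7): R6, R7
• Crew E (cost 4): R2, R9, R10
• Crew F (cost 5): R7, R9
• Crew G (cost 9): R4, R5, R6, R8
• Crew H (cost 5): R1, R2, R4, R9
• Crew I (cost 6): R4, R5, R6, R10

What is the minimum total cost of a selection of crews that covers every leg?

21

A, F, H, I together cover every leg (A ∪ F ∪ H ∪ I = {R1, R2, R3, R4, R5, R6, R7, R8, R9, R10}); total cost 5 + 5 + 5 + 6 = 21.
No covering selection has total cost below 21.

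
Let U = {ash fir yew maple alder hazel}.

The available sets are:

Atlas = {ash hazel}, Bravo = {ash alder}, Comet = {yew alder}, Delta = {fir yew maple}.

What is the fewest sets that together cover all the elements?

3

Atlas, Comet, and Delta cover everything between them: the union {ash, fir, yew, maple, alder, hazel} is all of U.
Only Delta contains fir, so Delta is forced; the remaining 3 elements need at least 2 more sets (each remaining set adds at most 2) — so at least 3 sets are needed, and 3 is optimal.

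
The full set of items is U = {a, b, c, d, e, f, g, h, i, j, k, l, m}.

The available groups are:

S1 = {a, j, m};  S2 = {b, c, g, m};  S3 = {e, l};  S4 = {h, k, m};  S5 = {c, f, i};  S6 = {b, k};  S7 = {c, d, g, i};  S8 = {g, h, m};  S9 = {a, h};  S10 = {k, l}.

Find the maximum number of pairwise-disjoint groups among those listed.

4

S3, S5, S6, S8 are pairwise disjoint (S3={e,l}; S5={c,f,i}; S6={b,k}; S8={g,h,m}).
Every remaining group overlaps one of these, and no 5 of the listed groups are pairwise disjoint, so 4 is the maximum.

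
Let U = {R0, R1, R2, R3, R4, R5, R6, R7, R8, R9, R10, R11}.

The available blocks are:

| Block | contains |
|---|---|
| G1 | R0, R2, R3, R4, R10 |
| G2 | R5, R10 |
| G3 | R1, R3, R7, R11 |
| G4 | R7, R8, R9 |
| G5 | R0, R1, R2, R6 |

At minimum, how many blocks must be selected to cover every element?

Take {G1, G2, G3, G4, G5}. Their union is {R0, R1, R2, R3, R4, R5, R6, R7, R8, R9, R10, R11}, which is all 12 elements.
No 4 of the 5 blocks cover everything (all 5 combinations miss at least one element), so 5 is optimal.

5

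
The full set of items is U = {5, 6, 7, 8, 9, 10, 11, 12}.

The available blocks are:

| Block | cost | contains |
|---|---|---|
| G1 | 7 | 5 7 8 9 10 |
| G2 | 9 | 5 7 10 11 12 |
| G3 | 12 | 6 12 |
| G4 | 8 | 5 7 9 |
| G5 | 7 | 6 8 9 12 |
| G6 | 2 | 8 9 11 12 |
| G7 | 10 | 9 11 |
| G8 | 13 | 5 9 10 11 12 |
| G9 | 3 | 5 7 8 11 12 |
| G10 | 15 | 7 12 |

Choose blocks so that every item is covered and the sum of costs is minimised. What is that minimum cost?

16

G2, G5 together cover every item (G2 ∪ G5 = {5, 6, 7, 8, 9, 10, 11, 12}); total cost 9 + 7 = 16.
The greedy pick G6, G9, G1, G5 costs 19; no covering selection beats 16.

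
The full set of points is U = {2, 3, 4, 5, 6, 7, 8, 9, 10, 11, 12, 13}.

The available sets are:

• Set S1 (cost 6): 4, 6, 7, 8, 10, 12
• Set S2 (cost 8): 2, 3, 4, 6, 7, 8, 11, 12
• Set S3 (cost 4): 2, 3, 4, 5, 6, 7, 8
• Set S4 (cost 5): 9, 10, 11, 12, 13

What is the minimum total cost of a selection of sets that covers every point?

9

S3, S4 together cover every point (S3 ∪ S4 = {2, 3, 4, 5, 6, 7, 8, 9, 10, 11, 12, 13}); total cost 4 + 5 = 9.
No covering selection has total cost below 9.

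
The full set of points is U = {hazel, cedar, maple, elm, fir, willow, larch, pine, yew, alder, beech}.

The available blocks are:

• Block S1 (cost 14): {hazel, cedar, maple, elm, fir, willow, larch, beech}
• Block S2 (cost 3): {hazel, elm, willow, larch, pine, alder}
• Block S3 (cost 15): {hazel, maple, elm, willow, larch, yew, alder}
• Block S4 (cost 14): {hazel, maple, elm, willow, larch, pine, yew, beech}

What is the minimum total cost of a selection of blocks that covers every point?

31

S1, S2, S4 together cover every point (S1 ∪ S2 ∪ S4 = {hazel, cedar, maple, elm, fir, willow, larch, pine, yew, alder, beech}); total cost 14 + 3 + 14 = 31.
No covering selection has total cost below 31.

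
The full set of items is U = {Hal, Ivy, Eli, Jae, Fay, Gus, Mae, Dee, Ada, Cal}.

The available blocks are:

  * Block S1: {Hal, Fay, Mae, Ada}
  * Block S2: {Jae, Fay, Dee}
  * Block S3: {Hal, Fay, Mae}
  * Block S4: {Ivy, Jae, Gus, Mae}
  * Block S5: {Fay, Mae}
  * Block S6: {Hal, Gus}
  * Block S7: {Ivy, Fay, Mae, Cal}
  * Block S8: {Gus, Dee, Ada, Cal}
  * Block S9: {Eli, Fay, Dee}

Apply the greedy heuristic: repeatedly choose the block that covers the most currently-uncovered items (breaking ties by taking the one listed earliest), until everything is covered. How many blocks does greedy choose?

4

Greedy: pick S1 (covers 4 new) → pick S4 (covers 3 new) → pick S8 (covers 2 new) → pick S9 (covers 1 new). Total picks: 4.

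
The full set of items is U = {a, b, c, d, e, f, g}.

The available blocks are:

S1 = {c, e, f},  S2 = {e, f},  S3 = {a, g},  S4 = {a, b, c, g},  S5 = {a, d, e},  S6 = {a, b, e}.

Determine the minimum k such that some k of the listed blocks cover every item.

3

Take {S1, S4, S5}. Their union is {a, b, c, d, e, f, g}, which is all 7 items.
Only S5 contains d, so S5 is forced; the remaining 4 items need at least 2 more blocks (each remaining block adds at most 3) — so at least 3 blocks are needed, and 3 is optimal.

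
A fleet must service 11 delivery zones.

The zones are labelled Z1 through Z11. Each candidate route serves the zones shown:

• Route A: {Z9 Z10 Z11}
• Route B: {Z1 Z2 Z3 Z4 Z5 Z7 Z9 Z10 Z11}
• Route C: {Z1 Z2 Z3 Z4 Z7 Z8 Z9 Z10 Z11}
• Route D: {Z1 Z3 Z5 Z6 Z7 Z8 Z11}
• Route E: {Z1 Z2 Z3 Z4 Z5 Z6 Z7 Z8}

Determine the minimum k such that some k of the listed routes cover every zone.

2

Take {B, E}. Their union is {Z1, Z2, Z3, Z4, Z5, Z6, Z7, Z8, Z9, Z10, Z11}, which is all 11 zones.
No single route has all 11 zones (the largest, B, has 9), so 2 is optimal.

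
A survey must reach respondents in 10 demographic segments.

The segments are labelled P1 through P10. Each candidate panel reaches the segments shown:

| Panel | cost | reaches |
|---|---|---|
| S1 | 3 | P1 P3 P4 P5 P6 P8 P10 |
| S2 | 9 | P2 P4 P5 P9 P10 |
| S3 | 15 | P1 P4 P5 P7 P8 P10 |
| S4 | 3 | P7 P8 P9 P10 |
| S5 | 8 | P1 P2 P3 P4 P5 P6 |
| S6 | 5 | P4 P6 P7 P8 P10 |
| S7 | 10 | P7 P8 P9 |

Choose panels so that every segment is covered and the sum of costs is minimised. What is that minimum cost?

11

S4, S5 together cover every segment (S4 ∪ S5 = {P1, P2, P3, P4, P5, P6, P7, P8, P9, P10}); total cost 3 + 8 = 11.
The greedy pick S1, S4, S5 costs 14; no covering selection beats 11.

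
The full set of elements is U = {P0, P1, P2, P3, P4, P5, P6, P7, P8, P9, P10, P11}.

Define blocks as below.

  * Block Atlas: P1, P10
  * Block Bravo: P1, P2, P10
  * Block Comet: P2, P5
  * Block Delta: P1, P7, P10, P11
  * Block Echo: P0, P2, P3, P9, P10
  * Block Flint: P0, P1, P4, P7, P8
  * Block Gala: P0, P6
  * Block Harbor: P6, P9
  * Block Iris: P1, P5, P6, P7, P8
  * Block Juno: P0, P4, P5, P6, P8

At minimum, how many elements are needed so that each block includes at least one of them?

3

The 3 elements {P1, P2, P6} hit every block.
The blocks Comet, Delta, Harbor are pairwise disjoint, so any hitting set needs a separate element for each — at least 3. Hence 3 is optimal.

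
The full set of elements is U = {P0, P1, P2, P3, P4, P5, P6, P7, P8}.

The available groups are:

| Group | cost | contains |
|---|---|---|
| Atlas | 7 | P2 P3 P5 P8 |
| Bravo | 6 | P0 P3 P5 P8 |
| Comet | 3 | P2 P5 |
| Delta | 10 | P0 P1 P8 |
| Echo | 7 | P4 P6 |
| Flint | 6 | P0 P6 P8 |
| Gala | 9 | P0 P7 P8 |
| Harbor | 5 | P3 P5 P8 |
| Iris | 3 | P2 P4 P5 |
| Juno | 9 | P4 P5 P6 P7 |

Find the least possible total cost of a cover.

26

Atlas, Delta, Juno together cover every element (Atlas ∪ Delta ∪ Juno = {P0, P1, P2, P3, P4, P5, P6, P7, P8}); total cost 7 + 10 + 9 = 26.
The greedy pick Iris, Bravo, Juno, Delta costs 28; no covering selection beats 26.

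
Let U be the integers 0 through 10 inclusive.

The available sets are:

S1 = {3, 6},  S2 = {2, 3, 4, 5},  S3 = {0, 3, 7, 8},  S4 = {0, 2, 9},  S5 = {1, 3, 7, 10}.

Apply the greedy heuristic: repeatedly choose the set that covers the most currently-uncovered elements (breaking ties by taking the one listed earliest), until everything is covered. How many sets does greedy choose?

5

Greedy: pick S2 (covers 4 new) → pick S3 (covers 3 new) → pick S5 (covers 2 new) → pick S1 (covers 1 new) → pick S4 (covers 1 new). Total picks: 5.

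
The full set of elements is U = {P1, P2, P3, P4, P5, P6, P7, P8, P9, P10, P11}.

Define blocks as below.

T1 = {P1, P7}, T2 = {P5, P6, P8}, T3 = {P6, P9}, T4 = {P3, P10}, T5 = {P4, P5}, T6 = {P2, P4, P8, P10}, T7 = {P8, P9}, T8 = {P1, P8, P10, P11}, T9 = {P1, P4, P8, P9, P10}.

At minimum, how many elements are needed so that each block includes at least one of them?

Take H = {P1, P5, P9, P10}. Each listed block contains at least one of these, so H is a hitting set of size 4.
The blocks T1, T3, T4, T5 are pairwise disjoint, so any hitting set needs a separate element for each — at least 4. Hence 4 is optimal.

4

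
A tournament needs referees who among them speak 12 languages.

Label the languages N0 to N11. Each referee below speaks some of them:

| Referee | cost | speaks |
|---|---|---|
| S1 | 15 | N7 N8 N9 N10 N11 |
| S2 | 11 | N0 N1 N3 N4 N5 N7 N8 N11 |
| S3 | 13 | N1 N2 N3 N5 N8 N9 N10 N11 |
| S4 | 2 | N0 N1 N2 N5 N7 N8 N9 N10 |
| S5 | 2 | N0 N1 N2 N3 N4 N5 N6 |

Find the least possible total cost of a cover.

15

S2, S4, S5 together cover every language (S2 ∪ S4 ∪ S5 = {N0, N1, N2, N3, N4, N5, N6, N7, N8, N9, N10, N11}); total cost 11 + 2 + 2 = 15.
No covering selection has total cost below 15.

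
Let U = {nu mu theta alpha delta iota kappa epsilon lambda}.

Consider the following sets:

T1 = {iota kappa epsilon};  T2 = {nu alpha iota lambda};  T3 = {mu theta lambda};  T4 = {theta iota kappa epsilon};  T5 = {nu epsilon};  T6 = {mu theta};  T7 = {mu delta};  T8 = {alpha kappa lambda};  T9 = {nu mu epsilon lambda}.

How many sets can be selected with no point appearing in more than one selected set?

3

T5, T7, T8 are pairwise disjoint (T5={nu,epsilon}; T7={mu,delta}; T8={alpha,kappa,lambda}).
Every remaining set overlaps one of these, and no 4 of the listed sets are pairwise disjoint, so 3 is the maximum.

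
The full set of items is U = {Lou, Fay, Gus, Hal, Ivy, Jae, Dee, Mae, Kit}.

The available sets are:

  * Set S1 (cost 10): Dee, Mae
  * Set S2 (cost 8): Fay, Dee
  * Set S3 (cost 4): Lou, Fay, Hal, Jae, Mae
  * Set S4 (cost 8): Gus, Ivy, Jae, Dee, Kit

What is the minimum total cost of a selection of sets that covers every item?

S3, S4 together cover every item (S3 ∪ S4 = {Lou, Fay, Gus, Hal, Ivy, Jae, Dee, Mae, Kit}); total cost 4 + 8 = 12.
No covering selection has total cost below 12.

12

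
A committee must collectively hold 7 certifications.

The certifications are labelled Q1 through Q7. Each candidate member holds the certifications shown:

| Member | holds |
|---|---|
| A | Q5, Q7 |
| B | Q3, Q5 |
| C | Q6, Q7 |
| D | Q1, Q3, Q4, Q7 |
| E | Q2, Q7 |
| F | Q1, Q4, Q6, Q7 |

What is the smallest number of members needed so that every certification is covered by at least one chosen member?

B and E and F together: B ∪ E ∪ F = {Q1, Q2, Q3, Q4, Q5, Q6, Q7} — every certification is covered.
Only E contains Q2, so E is forced; the remaining 5 certifications need at least 2 more members (each remaining member adds at most 3) — so at least 3 members are needed, and 3 is optimal.

3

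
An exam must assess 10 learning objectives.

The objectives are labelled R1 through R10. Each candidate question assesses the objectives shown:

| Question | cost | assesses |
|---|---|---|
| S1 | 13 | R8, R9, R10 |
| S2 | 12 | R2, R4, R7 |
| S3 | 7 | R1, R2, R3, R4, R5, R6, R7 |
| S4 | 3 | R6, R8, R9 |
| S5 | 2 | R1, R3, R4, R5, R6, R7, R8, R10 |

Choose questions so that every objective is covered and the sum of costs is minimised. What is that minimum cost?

12

S3, S4, S5 together cover every objective (S3 ∪ S4 ∪ S5 = {R1, R2, R3, R4, R5, R6, R7, R8, R9, R10}); total cost 7 + 3 + 2 = 12.
No covering selection has total cost below 12.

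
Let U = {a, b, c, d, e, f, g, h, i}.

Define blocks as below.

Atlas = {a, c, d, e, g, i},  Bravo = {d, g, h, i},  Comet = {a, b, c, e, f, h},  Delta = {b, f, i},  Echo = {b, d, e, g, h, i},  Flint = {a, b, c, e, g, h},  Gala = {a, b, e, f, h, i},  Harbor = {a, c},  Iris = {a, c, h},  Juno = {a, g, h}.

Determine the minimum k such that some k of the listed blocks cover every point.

2

Atlas and Comet together: Atlas ∪ Comet = {a, b, c, d, e, f, g, h, i} — every point is covered.
No single block has all 9 points (the largest, Atlas, has 6), so 2 is optimal.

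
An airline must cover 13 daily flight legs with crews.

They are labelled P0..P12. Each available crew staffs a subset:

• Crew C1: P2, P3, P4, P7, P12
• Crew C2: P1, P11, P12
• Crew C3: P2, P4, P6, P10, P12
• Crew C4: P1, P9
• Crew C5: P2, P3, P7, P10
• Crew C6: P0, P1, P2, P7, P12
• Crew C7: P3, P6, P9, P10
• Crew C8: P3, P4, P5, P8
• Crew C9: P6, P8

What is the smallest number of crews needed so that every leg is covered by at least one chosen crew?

Take {C2, C6, C7, C8}. Their union is {P0, P1, P2, P3, P4, P5, P6, P7, P8, P9, P10, P11, P12}, which is all 13 legs.
Only C2 contains P11, so C2 is forced; the remaining 10 legs need at least 3 more crews (each remaining crew adds at most 4) — so at least 4 crews are needed, and 4 is optimal.

4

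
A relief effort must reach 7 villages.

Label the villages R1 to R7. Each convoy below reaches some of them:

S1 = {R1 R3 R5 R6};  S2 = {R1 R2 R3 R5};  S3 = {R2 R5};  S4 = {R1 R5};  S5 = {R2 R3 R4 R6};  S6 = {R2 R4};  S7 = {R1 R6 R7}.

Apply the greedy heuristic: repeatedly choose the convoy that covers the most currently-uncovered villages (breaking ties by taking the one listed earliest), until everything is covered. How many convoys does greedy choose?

Greedy: pick S1 (covers 4 new) → pick S5 (covers 2 new) → pick S7 (covers 1 new). Total picks: 3.

3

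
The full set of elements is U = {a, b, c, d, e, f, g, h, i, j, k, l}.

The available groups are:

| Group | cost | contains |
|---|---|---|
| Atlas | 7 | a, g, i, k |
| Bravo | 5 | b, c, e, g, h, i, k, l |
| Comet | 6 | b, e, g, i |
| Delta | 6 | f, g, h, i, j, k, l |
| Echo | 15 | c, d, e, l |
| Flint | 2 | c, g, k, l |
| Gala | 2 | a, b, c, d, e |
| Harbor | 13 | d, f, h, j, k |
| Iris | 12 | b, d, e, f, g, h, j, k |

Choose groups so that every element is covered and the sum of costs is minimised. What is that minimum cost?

Delta, Gala together cover every element (Delta ∪ Gala = {a, b, c, d, e, f, g, h, i, j, k, l}); total cost 6 + 2 = 8.
The greedy pick Gala, Flint, Delta costs 10; no covering selection beats 8.

8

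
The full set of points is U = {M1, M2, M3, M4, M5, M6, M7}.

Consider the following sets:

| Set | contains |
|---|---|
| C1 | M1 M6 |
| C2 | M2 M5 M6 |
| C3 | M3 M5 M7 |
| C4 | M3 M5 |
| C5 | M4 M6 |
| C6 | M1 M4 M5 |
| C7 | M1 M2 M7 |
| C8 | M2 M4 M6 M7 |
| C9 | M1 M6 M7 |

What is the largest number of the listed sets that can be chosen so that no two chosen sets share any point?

C4, C5, C7 are pairwise disjoint (C4={M3,M5}; C5={M4,M6}; C7={M1,M2,M7}).
Every remaining set overlaps one of these, and no 4 of the listed sets are pairwise disjoint, so 3 is the maximum.

3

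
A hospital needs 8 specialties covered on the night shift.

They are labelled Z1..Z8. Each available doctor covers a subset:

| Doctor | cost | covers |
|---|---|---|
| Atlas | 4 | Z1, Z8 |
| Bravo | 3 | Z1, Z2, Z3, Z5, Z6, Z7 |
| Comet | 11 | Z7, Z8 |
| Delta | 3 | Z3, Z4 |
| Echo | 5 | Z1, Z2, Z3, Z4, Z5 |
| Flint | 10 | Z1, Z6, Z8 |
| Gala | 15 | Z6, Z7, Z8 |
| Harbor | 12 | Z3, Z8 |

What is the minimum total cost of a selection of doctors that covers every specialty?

10

Atlas, Bravo, Delta together cover every specialty (Atlas ∪ Bravo ∪ Delta = {Z1, Z2, Z3, Z4, Z5, Z6, Z7, Z8}); total cost 4 + 3 + 3 = 10.
No covering selection has total cost below 10.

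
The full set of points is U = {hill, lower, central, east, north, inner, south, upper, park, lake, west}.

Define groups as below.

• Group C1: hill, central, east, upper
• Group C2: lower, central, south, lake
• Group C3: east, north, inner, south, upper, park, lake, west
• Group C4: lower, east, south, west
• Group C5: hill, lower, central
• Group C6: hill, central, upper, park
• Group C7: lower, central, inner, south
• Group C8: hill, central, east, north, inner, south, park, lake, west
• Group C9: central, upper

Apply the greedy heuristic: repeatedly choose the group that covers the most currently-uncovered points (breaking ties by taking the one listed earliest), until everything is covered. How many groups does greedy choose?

Greedy: pick C8 (covers 9 new) → pick C1 (covers 1 new) → pick C2 (covers 1 new). Total picks: 3.
(The true minimum cover uses only 2 groups, so greedy is not optimal here.)

3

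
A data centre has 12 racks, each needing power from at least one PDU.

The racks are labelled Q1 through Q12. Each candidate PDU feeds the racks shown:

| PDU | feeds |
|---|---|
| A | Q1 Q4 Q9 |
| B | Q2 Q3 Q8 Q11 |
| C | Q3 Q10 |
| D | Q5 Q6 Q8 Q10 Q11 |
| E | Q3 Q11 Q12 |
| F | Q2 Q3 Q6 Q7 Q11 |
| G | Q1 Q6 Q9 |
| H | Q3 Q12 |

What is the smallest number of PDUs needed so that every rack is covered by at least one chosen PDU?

4

A and D and F and H together: A ∪ D ∪ F ∪ H = {Q1, Q2, Q3, Q4, Q5, Q6, Q7, Q8, Q9, Q10, Q11, Q12} — every rack is covered.
Only D contains Q5, so D is forced; the remaining 7 racks need at least 3 more PDUs (each remaining PDU adds at most 3) — so at least 4 PDUs are needed, and 4 is optimal.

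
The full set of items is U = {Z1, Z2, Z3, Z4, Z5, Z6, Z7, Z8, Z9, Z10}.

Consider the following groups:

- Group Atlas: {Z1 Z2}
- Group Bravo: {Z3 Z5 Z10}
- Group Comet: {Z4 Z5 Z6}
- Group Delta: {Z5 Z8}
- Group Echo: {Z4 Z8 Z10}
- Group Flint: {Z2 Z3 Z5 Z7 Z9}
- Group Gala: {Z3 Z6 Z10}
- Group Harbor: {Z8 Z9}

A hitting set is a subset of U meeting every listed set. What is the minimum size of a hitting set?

The 4 items {Z1, Z3, Z4, Z8} hit every group.
No choice of 3 items meets every group, so 4 is the minimum.

4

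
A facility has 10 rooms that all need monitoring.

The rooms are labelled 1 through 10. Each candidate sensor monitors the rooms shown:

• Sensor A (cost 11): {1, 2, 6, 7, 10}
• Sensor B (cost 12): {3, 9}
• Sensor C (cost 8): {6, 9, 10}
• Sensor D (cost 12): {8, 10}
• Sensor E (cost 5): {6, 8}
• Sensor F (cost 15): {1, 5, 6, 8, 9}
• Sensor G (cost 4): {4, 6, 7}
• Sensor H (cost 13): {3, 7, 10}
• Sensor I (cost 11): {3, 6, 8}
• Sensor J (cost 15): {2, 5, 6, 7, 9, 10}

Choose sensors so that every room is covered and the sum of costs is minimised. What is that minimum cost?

41

A, G, I, J together cover every room (A ∪ G ∪ I ∪ J = {1, 2, 3, 4, 5, 6, 7, 8, 9, 10}); total cost 11 + 4 + 11 + 15 = 41.
The greedy pick G, A, E, B, F costs 47; no covering selection beats 41.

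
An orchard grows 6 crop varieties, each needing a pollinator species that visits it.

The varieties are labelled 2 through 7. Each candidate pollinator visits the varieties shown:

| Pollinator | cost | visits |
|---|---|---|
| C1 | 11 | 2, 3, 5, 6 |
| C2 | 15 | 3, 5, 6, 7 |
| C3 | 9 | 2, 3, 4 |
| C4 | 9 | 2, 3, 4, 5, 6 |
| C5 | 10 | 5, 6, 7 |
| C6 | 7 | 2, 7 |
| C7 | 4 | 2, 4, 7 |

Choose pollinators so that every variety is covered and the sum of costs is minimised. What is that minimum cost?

C4, C7 together cover every variety (C4 ∪ C7 = {2, 3, 4, 5, 6, 7}); total cost 9 + 4 = 13.
No covering selection has total cost below 13.

13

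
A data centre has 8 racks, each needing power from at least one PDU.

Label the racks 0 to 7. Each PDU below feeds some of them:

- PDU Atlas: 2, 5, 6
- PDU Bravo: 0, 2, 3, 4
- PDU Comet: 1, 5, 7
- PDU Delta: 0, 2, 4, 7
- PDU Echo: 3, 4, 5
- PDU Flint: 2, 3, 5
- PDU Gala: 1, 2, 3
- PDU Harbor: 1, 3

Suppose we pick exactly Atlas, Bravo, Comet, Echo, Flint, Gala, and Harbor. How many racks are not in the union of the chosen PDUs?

0

Union of Atlas, Bravo, Comet, Echo, Flint, Gala, Harbor = {0, 1, 2, 3, 4, 5, 6, 7} — that's every rack, so 0 are uncovered.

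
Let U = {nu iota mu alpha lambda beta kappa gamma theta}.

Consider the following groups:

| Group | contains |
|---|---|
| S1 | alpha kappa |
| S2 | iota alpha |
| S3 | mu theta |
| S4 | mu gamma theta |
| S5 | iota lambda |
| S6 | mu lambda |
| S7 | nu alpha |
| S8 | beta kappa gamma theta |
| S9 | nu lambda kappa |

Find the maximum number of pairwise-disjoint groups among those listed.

3

S4, S5, S7 are pairwise disjoint (S4={mu,gamma,theta}; S5={iota,lambda}; S7={nu,alpha}).
Every remaining group overlaps one of these, and no 4 of the listed groups are pairwise disjoint, so 3 is the maximum.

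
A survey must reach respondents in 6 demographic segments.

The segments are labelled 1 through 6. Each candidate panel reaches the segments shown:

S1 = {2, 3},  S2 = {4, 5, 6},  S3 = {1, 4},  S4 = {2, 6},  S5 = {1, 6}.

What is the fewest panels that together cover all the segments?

Take {S1, S2, S5}. Their union is {1, 2, 3, 4, 5, 6}, which is all 6 segments.
Only S1 contains 3, so S1 is forced; the remaining 4 segments need at least 2 more panels (each remaining panel adds at most 3) — so at least 3 panels are needed, and 3 is optimal.

3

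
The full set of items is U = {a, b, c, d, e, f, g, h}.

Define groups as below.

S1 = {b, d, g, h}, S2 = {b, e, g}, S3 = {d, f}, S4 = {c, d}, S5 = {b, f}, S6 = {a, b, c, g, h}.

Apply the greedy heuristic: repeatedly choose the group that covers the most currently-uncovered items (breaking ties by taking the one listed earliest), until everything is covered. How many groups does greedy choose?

Greedy: pick S6 (covers 5 new) → pick S3 (covers 2 new) → pick S2 (covers 1 new). Total picks: 3.

3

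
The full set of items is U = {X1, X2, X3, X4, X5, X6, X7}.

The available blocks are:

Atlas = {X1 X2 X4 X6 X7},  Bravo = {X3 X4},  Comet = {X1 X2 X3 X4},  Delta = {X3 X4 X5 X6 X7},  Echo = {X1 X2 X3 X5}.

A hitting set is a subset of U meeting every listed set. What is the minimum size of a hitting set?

2

The 2 items {X2, X3} hit every block.
No single item lies in every block, so at least 2 are needed and 2 is optimal.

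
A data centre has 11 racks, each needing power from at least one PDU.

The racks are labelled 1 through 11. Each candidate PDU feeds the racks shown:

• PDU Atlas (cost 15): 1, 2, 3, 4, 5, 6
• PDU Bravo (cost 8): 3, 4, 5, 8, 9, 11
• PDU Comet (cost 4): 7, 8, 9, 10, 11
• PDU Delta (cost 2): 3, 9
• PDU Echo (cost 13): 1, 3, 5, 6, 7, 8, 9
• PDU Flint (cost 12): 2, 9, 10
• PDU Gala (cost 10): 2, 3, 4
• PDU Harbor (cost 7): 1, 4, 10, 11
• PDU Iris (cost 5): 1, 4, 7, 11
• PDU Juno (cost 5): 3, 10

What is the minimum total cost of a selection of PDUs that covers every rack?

19

Atlas, Comet together cover every rack (Atlas ∪ Comet = {1, 2, 3, 4, 5, 6, 7, 8, 9, 10, 11}); total cost 15 + 4 = 19.
The greedy pick Comet, Delta, Iris, Atlas costs 26; no covering selection beats 19.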